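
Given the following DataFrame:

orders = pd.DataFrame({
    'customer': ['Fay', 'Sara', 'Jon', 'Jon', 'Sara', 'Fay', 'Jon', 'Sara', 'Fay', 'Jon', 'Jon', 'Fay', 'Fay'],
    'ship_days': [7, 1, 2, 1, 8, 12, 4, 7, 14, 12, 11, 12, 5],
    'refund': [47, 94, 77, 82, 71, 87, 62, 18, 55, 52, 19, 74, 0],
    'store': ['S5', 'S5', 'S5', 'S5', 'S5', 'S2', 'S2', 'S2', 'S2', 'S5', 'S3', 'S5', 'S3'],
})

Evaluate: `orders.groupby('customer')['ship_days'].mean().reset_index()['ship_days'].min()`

5.33333333333

group by customer, mean of ship_days:
customer
Fay     10.000000
Jon      6.000000
Sara     5.333333
Name: ship_days, dtype: float64
reset_index():
  customer  ship_days
0      Fay  10.000000
1      Jon   6.000000
2     Sara   5.333333
Finally, min of column 'ship_days' = 5.33333333333.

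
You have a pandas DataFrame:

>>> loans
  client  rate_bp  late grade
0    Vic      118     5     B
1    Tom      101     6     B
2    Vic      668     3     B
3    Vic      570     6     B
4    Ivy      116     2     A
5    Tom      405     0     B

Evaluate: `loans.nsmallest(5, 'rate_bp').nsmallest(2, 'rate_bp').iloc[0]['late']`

6

take 5 rows with smallest rate_bp:
  client  rate_bp  late grade
1    Tom      101     6     B
4    Ivy      116     2     A
0    Vic      118     5     B
5    Tom      405     0     B
3    Vic      570     6     B
take 2 rows with smallest rate_bp:
  client  rate_bp  late grade
1    Tom      101     6     B
4    Ivy      116     2     A
Finally, value at position 0, column 'late' = 6.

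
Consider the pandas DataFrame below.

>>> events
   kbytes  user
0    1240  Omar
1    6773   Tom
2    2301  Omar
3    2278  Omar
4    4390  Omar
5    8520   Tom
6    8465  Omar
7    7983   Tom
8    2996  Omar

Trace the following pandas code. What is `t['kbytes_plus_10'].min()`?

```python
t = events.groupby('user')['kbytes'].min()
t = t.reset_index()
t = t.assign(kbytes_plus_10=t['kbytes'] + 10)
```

1250

group by user, min of kbytes:
user
Omar    1240
Tom     6773
Name: kbytes, dtype: int64
reset_index():
   user  kbytes
0  Omar    1240
1   Tom    6773
add column kbytes_plus_10 = t['kbytes'] + 10:
   user  kbytes  kbytes_plus_10
0  Omar    1240            1250
1   Tom    6773            6783
The min of column 'kbytes_plus_10' is 1250.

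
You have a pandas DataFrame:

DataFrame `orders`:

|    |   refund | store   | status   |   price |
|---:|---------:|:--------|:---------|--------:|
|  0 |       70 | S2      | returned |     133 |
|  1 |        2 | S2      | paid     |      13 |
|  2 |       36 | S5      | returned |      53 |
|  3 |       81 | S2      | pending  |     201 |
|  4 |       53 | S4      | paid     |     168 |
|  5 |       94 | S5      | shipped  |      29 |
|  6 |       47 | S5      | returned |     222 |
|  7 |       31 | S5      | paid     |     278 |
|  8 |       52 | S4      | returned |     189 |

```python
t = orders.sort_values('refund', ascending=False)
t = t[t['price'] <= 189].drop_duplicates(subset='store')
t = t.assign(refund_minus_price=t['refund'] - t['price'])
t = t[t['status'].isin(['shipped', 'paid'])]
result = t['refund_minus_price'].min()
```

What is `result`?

sort by refund descending:
   refund store    status  price
5      94    S5   shipped     29
3      81    S2   pending    201
0      70    S2  returned    133
4      53    S4      paid    168
8      52    S4  returned    189
6      47    S5  returned    222
2      36    S5  returned     53
7      31    S5      paid    278
1       2    S2      paid     13
filter rows where price <= 189:
   refund store    status  price
5      94    S5   shipped     29
0      70    S2  returned    133
4      53    S4      paid    168
8      52    S4  returned    189
2      36    S5  returned     53
1       2    S2      paid     13
drop duplicate store (keep=first):
   refund store    status  price
5      94    S5   shipped     29
0      70    S2  returned    133
4      53    S4      paid    168
add column refund_minus_price = t['refund'] - t['price']:
   refund store    status  price  refund_minus_price
5      94    S5   shipped     29                  65
0      70    S2  returned    133                 -63
4      53    S4      paid    168                -115
filter rows where status in ['shipped', 'paid']:
   refund store   status  price  refund_minus_price
5      94    S5  shipped     29                  65
4      53    S4     paid    168                -115
Hence -115.

-115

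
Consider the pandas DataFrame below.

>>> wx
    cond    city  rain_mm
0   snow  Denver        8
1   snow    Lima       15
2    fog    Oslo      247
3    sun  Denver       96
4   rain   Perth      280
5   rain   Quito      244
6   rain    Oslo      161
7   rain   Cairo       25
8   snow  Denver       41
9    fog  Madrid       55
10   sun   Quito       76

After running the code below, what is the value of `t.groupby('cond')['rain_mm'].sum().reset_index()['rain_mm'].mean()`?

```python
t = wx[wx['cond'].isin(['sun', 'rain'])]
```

filter rows where cond in ['sun', 'rain']:
    cond    city  rain_mm
3    sun  Denver       96
4   rain   Perth      280
5   rain   Quito      244
6   rain    Oslo      161
7   rain   Cairo       25
10   sun   Quito       76
group by cond, sum of rain_mm:
cond
rain    710
sun     172
Name: rain_mm, dtype: int64
reset_index():
   cond  rain_mm
0  rain      710
1   sun      172
mean of column 'rain_mm' → 441.0

441.0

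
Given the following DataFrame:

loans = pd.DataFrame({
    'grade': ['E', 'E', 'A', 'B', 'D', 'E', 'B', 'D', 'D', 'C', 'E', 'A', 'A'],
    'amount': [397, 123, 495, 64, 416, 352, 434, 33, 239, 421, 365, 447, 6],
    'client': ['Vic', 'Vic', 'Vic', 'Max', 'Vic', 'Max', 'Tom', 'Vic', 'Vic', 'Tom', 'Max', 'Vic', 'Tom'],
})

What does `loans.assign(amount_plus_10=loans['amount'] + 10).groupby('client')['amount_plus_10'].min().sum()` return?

add column amount_plus_10 = loans['amount'] + 10:
   grade  amount client  amount_plus_10
0      E     397    Vic             407
1      E     123    Vic             133
2      A     495    Vic             505
3      B      64    Max              74
4      D     416    Vic             426
5      E     352    Max             362
6      B     434    Tom             444
7      D      33    Vic              43
8      D     239    Vic             249
9      C     421    Tom             431
10     E     365    Max             375
11     A     447    Vic             457
12     A       6    Tom              16
group by client, min of amount_plus_10:
client
Max    74
Tom    16
Vic    43
Name: amount_plus_10, dtype: int64
Finally, sum of the resulting series = 133.

133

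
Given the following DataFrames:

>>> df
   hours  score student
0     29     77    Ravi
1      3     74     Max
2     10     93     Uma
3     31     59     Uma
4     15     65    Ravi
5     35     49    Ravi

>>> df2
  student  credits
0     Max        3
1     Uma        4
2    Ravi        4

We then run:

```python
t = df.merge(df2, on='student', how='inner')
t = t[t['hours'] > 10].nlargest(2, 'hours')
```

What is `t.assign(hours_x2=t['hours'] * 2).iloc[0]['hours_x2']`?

merge on 'student' (how='inner') → 6 rows:
   hours  score student  credits
0     29     77    Ravi        4
1      3     74     Max        3
2     10     93     Uma        4
3     31     59     Uma        4
4     15     65    Ravi        4
5     35     49    Ravi        4
filter rows where hours > 10:
   hours  score student  credits
0     29     77    Ravi        4
3     31     59     Uma        4
4     15     65    Ravi        4
5     35     49    Ravi        4
take 2 rows with largest hours:
   hours  score student  credits
5     35     49    Ravi        4
3     31     59     Uma        4
add column hours_x2 = t['hours'] * 2:
   hours  score student  credits  hours_x2
5     35     49    Ravi        4        70
3     31     59     Uma        4        62
The value at position 0, column 'hours_x2' is 70.

70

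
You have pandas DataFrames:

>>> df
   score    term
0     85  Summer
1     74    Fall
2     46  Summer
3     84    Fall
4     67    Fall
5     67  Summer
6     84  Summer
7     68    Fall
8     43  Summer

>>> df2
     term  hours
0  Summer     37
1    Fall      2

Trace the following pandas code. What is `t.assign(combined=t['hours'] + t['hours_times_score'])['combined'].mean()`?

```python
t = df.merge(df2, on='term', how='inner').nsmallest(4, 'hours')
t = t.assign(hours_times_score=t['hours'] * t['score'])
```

148.5

merge on 'term' (how='inner') → 9 rows:
   score    term  hours
0     85  Summer     37
1     74    Fall      2
2     46  Summer     37
3     84    Fall      2
4     67    Fall      2
5     67  Summer     37
6     84  Summer     37
7     68    Fall      2
8     43  Summer     37
take 4 rows with smallest hours:
   score  term  hours
1     74  Fall      2
3     84  Fall      2
4     67  Fall      2
7     68  Fall      2
add column hours_times_score = t['hours'] * t['score']:
   score  term  hours  hours_times_score
1     74  Fall      2                148
3     84  Fall      2                168
4     67  Fall      2                134
7     68  Fall      2                136
add column combined = t['hours'] + t['hours_times_score']:
   score  term  hours  hours_times_score  combined
1     74  Fall      2                148       150
3     84  Fall      2                168       170
4     67  Fall      2                134       136
7     68  Fall      2                136       138
Then the mean of column 'combined': 148.5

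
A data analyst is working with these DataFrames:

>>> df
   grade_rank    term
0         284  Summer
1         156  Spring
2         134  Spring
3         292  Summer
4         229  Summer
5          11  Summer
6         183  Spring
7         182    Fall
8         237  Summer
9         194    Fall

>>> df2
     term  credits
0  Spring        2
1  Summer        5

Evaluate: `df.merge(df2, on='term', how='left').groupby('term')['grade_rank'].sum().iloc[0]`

376

merge on 'term' (how='left') → 10 rows:
   grade_rank    term  credits
0         284  Summer      5.0
1         156  Spring      2.0
2         134  Spring      2.0
3         292  Summer      5.0
4         229  Summer      5.0
5          11  Summer      5.0
6         183  Spring      2.0
7         182    Fall      NaN
8         237  Summer      5.0
9         194    Fall      NaN
group by term, sum of grade_rank:
term
Fall       376
Spring     473
Summer    1053
Name: grade_rank, dtype: int64
The value at position 0 is 376.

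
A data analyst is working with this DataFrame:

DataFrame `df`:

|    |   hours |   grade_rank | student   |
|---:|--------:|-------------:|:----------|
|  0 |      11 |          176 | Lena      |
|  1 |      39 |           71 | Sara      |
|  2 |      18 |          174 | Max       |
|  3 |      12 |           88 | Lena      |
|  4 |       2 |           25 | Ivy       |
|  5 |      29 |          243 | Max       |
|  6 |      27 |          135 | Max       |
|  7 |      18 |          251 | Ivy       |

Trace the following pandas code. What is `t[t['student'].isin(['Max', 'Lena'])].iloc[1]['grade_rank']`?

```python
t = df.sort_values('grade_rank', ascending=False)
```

176

sort by grade_rank descending:
   hours  grade_rank student
7     18         251     Ivy
5     29         243     Max
0     11         176    Lena
2     18         174     Max
6     27         135     Max
3     12          88    Lena
1     39          71    Sara
4      2          25     Ivy
filter rows where student in ['Max', 'Lena']:
   hours  grade_rank student
5     29         243     Max
0     11         176    Lena
2     18         174     Max
6     27         135     Max
3     12          88    Lena
Finally, value at position 1, column 'grade_rank' = 176.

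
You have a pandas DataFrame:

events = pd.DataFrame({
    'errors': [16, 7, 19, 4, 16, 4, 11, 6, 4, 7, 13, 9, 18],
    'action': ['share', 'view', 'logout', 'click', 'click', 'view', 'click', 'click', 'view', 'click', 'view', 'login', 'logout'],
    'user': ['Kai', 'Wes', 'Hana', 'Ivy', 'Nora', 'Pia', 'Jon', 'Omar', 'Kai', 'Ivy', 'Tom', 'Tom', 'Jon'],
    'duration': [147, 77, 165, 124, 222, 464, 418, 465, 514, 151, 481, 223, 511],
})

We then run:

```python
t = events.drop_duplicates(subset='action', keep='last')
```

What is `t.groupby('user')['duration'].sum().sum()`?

drop duplicate action (keep=last):
    errors  action user  duration
0       16   share  Kai       147
9        7   click  Ivy       151
10      13    view  Tom       481
11       9   login  Tom       223
12      18  logout  Jon       511
group by user, sum of duration:
user
Ivy    151
Jon    511
Kai    147
Tom    704
Name: duration, dtype: int64
Finally, sum of the resulting series = 1513.

1513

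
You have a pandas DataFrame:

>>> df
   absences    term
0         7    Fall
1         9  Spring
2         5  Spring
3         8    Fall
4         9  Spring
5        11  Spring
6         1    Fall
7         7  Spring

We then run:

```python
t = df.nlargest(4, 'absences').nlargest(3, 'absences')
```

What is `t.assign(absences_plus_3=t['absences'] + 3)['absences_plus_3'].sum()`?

38

take 4 rows with largest absences:
   absences    term
5        11  Spring
1         9  Spring
4         9  Spring
3         8    Fall
take 3 rows with largest absences:
   absences    term
5        11  Spring
1         9  Spring
4         9  Spring
add column absences_plus_3 = t['absences'] + 3:
   absences    term  absences_plus_3
5        11  Spring               14
1         9  Spring               12
4         9  Spring               12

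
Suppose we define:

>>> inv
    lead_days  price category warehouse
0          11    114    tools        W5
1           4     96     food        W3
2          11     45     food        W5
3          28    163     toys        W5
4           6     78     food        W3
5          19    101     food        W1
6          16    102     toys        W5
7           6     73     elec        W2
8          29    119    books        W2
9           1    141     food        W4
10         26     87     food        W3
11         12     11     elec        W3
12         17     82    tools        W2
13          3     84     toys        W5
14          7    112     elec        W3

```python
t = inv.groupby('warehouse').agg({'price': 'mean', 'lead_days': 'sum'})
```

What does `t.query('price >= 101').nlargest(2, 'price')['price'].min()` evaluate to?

group by warehouse: mean(price), sum(lead_days):
                price  lead_days
warehouse                       
W1         101.000000         19
W2          91.333333         52
W3          76.800000         55
W4         141.000000          1
W5         101.600000         69
filter rows where price >= 101:
           price  lead_days
warehouse                  
W1         101.0         19
W4         141.0          1
W5         101.6         69
take 2 rows with largest price:
           price  lead_days
warehouse                  
W4         141.0          1
W5         101.6         69
So min() = 101.6.

101.6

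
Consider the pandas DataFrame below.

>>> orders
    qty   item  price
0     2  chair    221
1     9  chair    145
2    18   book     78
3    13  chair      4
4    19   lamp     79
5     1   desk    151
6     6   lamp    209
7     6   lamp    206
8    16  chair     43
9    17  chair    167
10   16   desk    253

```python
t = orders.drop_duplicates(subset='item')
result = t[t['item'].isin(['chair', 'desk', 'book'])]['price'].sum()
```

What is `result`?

450

drop duplicate item (keep=first):
   qty   item  price
0    2  chair    221
2   18   book     78
4   19   lamp     79
5    1   desk    151
filter rows where item in ['chair', 'desk', 'book']:
   qty   item  price
0    2  chair    221
2   18   book     78
5    1   desk    151
So sum() = 450.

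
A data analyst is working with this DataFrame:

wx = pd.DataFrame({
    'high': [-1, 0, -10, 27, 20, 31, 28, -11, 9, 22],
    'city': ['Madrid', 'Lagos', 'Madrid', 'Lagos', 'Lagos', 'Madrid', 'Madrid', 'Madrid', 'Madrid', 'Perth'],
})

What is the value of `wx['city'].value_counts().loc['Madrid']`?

6

value_counts of city:
city
Madrid    6
Lagos     3
Perth     1
Name: count, dtype: int64
Finally, value at index 'Madrid' = 6.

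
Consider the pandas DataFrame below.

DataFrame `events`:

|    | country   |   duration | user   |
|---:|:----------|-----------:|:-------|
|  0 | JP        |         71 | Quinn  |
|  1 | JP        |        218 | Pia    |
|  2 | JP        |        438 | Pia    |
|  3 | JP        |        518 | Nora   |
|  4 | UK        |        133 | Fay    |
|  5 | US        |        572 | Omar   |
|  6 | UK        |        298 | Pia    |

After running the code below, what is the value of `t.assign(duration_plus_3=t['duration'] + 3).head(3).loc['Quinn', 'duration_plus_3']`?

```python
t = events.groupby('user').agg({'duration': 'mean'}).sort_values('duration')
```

group by user, mean of duration:
       duration
user           
Fay       133.0
Nora      518.0
Omar      572.0
Pia       318.0
Quinn      71.0
sort by duration:
       duration
user           
Quinn      71.0
Fay       133.0
Pia       318.0
Nora      518.0
Omar      572.0
add column duration_plus_3 = t['duration'] + 3:
       duration  duration_plus_3
user                            
Quinn      71.0             74.0
Fay       133.0            136.0
Pia       318.0            321.0
Nora      518.0            521.0
Omar      572.0            575.0
take first 3 rows:
       duration  duration_plus_3
user                            
Quinn      71.0             74.0
Fay       133.0            136.0
Pia       318.0            321.0
So loc['Quinn', 'duration_plus_3'] = 74.0.

74.0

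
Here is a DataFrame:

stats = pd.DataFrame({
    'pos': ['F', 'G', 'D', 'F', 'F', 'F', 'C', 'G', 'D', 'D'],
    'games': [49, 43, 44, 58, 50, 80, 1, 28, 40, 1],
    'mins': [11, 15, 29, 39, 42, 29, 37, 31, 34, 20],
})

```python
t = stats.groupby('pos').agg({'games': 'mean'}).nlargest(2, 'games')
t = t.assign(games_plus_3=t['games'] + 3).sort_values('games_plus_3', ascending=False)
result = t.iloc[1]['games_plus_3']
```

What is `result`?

38.5

group by pos, mean of games:
         games
pos           
C     1.000000
D    28.333333
F    59.250000
G    35.500000
take 2 rows with largest games:
     games
pos       
F    59.25
G    35.50
add column games_plus_3 = t['games'] + 3:
     games  games_plus_3
pos                     
F    59.25         62.25
G    35.50         38.50
sort by games_plus_3 descending:
     games  games_plus_3
pos                     
F    59.25         62.25
G    35.50         38.50
So iloc[1]['games_plus_3'] = 38.5.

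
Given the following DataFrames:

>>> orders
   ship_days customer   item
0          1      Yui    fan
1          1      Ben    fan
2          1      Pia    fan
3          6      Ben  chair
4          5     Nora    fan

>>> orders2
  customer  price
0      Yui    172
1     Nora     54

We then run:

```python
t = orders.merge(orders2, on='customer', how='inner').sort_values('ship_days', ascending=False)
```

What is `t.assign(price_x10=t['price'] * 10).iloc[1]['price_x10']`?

1720

merge on 'customer' (how='inner') → 2 rows:
   ship_days customer item  price
0          1      Yui  fan    172
1          5     Nora  fan     54
sort by ship_days descending:
   ship_days customer item  price
1          5     Nora  fan     54
0          1      Yui  fan    172
add column price_x10 = t['price'] * 10:
   ship_days customer item  price  price_x10
1          5     Nora  fan     54        540
0          1      Yui  fan    172       1720
Reading off the value at position 1, column 'price_x10', we get 1720.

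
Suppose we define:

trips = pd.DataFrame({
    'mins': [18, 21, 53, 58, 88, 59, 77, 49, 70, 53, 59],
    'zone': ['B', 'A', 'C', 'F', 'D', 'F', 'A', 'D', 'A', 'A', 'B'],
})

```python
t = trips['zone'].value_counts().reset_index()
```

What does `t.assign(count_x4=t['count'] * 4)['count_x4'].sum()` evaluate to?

44

value_counts of zone:
zone
A    4
B    2
F    2
D    2
C    1
Name: count, dtype: int64
reset_index():
  zone  count
0    A      4
1    B      2
2    F      2
3    D      2
4    C      1
add column count_x4 = t['count'] * 4:
  zone  count  count_x4
0    A      4        16
1    B      2         8
2    F      2         8
3    D      2         8
4    C      1         4
Finally, sum of column 'count_x4' = 44.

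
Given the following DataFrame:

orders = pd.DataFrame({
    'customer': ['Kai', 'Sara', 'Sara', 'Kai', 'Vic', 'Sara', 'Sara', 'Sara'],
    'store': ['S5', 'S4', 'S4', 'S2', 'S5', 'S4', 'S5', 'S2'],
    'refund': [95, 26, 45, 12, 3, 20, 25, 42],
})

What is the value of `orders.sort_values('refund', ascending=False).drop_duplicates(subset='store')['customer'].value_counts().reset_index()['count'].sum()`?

3

sort by refund descending:
  customer store  refund
0      Kai    S5      95
2     Sara    S4      45
7     Sara    S2      42
1     Sara    S4      26
6     Sara    S5      25
5     Sara    S4      20
3      Kai    S2      12
4      Vic    S5       3
drop duplicate store (keep=first):
  customer store  refund
0      Kai    S5      95
2     Sara    S4      45
7     Sara    S2      42
value_counts of customer:
customer
Sara    2
Kai     1
Name: count, dtype: int64
reset_index():
  customer  count
0     Sara      2
1      Kai      1
Reading off the sum of column 'count', we get 3.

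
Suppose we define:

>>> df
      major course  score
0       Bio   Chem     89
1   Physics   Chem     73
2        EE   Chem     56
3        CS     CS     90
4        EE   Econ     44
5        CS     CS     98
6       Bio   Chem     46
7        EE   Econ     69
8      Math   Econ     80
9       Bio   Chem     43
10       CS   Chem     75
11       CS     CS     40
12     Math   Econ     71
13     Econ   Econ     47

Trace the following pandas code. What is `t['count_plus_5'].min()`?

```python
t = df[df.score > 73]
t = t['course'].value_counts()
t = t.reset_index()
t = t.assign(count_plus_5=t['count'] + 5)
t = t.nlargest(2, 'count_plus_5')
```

7

filter rows where score > 73:
   major course  score
0    Bio   Chem     89
3     CS     CS     90
5     CS     CS     98
8   Math   Econ     80
10    CS   Chem     75
value_counts of course:
course
Chem    2
CS      2
Econ    1
Name: count, dtype: int64
reset_index():
  course  count
0   Chem      2
1     CS      2
2   Econ      1
add column count_plus_5 = t['count'] + 5:
  course  count  count_plus_5
0   Chem      2             7
1     CS      2             7
2   Econ      1             6
take 2 rows with largest count_plus_5:
  course  count  count_plus_5
0   Chem      2             7
1     CS      2             7
So min() = 7.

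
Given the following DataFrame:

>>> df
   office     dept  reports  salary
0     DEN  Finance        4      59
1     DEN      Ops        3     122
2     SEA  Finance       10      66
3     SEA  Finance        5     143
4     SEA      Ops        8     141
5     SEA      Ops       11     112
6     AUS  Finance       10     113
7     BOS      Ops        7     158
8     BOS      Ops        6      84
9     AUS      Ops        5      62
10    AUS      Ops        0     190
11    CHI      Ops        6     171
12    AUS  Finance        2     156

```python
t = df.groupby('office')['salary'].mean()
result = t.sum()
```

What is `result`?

628.25

group by office, mean of salary:
office
AUS    130.25
BOS    121.00
CHI    171.00
DEN     90.50
SEA    115.50
Name: salary, dtype: float64
Taking the sum of the resulting series gives 628.25.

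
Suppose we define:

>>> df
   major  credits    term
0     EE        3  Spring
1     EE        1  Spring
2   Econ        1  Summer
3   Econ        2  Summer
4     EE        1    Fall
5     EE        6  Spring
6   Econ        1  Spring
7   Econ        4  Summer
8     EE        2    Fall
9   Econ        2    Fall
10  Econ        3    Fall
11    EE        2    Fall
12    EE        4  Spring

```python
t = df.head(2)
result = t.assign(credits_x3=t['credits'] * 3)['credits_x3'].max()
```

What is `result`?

9

take first 2 rows:
  major  credits    term
0    EE        3  Spring
1    EE        1  Spring
add column credits_x3 = t['credits'] * 3:
  major  credits    term  credits_x3
0    EE        3  Spring           9
1    EE        1  Spring           3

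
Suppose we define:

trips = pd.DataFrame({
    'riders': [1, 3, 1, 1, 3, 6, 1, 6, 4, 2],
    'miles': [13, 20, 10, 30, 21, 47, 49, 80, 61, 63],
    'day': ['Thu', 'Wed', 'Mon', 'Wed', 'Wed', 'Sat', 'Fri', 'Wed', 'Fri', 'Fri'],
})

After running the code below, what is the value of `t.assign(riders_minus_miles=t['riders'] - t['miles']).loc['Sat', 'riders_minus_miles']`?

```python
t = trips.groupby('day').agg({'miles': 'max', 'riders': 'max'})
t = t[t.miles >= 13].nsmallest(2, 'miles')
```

group by day: max(miles), max(riders):
     miles  riders
day               
Fri     63       4
Mon     10       1
Sat     47       6
Thu     13       1
Wed     80       6
filter rows where miles >= 13:
     miles  riders
day               
Fri     63       4
Sat     47       6
Thu     13       1
Wed     80       6
take 2 rows with smallest miles:
     miles  riders
day               
Thu     13       1
Sat     47       6
add column riders_minus_miles = t['riders'] - t['miles']:
     miles  riders  riders_minus_miles
day                                   
Thu     13       1                 -12
Sat     47       6                 -41
The value at row 'Sat', column 'riders_minus_miles' is -41.

-41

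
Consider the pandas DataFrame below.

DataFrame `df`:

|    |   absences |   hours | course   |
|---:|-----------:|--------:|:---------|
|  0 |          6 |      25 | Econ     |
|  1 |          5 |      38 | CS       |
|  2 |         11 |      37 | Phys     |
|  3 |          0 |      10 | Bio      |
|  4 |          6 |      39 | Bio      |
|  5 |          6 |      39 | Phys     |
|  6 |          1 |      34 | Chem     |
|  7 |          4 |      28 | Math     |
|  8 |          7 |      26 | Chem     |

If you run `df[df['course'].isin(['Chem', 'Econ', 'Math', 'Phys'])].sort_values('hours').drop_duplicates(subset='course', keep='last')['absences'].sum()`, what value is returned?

17

filter rows where course in ['Chem', 'Econ', 'Math', 'Phys']:
   absences  hours course
0         6     25   Econ
2        11     37   Phys
5         6     39   Phys
6         1     34   Chem
7         4     28   Math
8         7     26   Chem
sort by hours:
   absences  hours course
0         6     25   Econ
8         7     26   Chem
7         4     28   Math
6         1     34   Chem
2        11     37   Phys
5         6     39   Phys
drop duplicate course (keep=last):
   absences  hours course
0         6     25   Econ
7         4     28   Math
6         1     34   Chem
5         6     39   Phys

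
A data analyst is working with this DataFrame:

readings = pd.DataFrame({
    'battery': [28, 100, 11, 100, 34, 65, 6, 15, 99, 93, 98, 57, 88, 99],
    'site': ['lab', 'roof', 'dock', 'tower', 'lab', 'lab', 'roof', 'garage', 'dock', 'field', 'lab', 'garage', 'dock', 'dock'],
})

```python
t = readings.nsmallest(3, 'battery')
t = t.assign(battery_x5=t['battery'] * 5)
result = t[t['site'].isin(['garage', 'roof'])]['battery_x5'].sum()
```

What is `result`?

105

take 3 rows with smallest battery:
   battery    site
6        6    roof
2       11    dock
7       15  garage
add column battery_x5 = t['battery'] * 5:
   battery    site  battery_x5
6        6    roof          30
2       11    dock          55
7       15  garage          75
filter rows where site in ['garage', 'roof']:
   battery    site  battery_x5
6        6    roof          30
7       15  garage          75
Then the sum of column 'battery_x5': 105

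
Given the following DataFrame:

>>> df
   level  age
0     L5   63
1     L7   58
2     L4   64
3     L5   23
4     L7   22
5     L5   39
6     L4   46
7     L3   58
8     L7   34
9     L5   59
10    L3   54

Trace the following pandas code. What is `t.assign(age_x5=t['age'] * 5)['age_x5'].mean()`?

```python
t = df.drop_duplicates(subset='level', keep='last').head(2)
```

drop duplicate level (keep=last):
   level  age
6     L4   46
8     L7   34
9     L5   59
10    L3   54
take first 2 rows:
  level  age
6    L4   46
8    L7   34
add column age_x5 = t['age'] * 5:
  level  age  age_x5
6    L4   46     230
8    L7   34     170
So mean() = 200.0.

200.0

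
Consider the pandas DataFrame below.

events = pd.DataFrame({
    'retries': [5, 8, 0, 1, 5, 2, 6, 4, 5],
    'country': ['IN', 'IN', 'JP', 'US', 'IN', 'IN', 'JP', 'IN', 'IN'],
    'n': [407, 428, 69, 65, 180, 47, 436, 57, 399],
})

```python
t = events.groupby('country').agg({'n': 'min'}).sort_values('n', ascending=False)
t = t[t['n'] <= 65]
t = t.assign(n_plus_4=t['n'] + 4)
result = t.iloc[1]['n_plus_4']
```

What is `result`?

51

group by country, min of n:
          n
country    
IN       47
JP       69
US       65
sort by n descending:
          n
country    
JP       69
US       65
IN       47
filter rows where n <= 65:
          n
country    
US       65
IN       47
add column n_plus_4 = t['n'] + 4:
          n  n_plus_4
country              
US       65        69
IN       47        51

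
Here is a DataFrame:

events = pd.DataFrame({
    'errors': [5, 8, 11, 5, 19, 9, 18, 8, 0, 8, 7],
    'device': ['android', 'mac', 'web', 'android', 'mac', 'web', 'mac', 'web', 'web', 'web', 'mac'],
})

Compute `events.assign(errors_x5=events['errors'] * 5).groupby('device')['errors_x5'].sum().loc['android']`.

add column errors_x5 = events['errors'] * 5:
    errors   device  errors_x5
0        5  android         25
1        8      mac         40
2       11      web         55
3        5  android         25
4       19      mac         95
5        9      web         45
6       18      mac         90
7        8      web         40
8        0      web          0
9        8      web         40
10       7      mac         35
group by device, sum of errors_x5:
device
android     50
mac        260
web        180
Name: errors_x5, dtype: int64
The value at index 'android' is 50.

50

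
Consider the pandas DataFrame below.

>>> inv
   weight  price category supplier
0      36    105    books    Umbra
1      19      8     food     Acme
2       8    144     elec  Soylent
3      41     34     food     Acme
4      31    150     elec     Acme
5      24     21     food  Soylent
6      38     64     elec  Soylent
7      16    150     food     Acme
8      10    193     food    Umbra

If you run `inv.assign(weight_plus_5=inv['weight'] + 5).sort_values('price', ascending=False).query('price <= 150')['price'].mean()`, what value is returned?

84.5

add column weight_plus_5 = inv['weight'] + 5:
   weight  price category supplier  weight_plus_5
0      36    105    books    Umbra             41
1      19      8     food     Acme             24
2       8    144     elec  Soylent             13
3      41     34     food     Acme             46
4      31    150     elec     Acme             36
5      24     21     food  Soylent             29
6      38     64     elec  Soylent             43
7      16    150     food     Acme             21
8      10    193     food    Umbra             15
sort by price descending:
   weight  price category supplier  weight_plus_5
8      10    193     food    Umbra             15
4      31    150     elec     Acme             36
7      16    150     food     Acme             21
2       8    144     elec  Soylent             13
0      36    105    books    Umbra             41
6      38     64     elec  Soylent             43
3      41     34     food     Acme             46
5      24     21     food  Soylent             29
1      19      8     food     Acme             24
filter rows where price <= 150:
   weight  price category supplier  weight_plus_5
4      31    150     elec     Acme             36
7      16    150     food     Acme             21
2       8    144     elec  Soylent             13
0      36    105    books    Umbra             41
6      38     64     elec  Soylent             43
3      41     34     food     Acme             46
5      24     21     food  Soylent             29
1      19      8     food     Acme             24
So mean() = 84.5.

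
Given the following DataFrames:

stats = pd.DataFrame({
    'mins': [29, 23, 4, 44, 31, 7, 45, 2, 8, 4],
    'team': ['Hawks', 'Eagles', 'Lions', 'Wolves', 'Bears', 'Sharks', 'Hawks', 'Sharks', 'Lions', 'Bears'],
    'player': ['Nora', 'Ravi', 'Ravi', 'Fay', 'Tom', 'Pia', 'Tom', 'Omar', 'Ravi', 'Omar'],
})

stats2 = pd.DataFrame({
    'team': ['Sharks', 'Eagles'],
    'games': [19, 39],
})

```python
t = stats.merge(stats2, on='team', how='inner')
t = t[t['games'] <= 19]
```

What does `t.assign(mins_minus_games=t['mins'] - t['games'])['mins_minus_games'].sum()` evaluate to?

-29

merge on 'team' (how='inner') → 3 rows:
   mins    team player  games
0    23  Eagles   Ravi     39
1     7  Sharks    Pia     19
2     2  Sharks   Omar     19
filter rows where games <= 19:
   mins    team player  games
1     7  Sharks    Pia     19
2     2  Sharks   Omar     19
add column mins_minus_games = t['mins'] - t['games']:
   mins    team player  games  mins_minus_games
1     7  Sharks    Pia     19               -12
2     2  Sharks   Omar     19               -17
The sum of column 'mins_minus_games' is -29.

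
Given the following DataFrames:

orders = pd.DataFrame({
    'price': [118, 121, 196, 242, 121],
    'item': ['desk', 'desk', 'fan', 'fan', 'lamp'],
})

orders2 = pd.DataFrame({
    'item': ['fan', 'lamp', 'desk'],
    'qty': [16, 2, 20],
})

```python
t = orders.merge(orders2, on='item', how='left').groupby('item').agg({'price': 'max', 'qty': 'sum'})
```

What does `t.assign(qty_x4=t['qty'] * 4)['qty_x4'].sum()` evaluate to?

296

merge on 'item' (how='left') → 5 rows:
   price  item  qty
0    118  desk   20
1    121  desk   20
2    196   fan   16
3    242   fan   16
4    121  lamp    2
group by item: max(price), sum(qty):
      price  qty
item            
desk    121   40
fan     242   32
lamp    121    2
add column qty_x4 = t['qty'] * 4:
      price  qty  qty_x4
item                    
desk    121   40     160
fan     242   32     128
lamp    121    2       8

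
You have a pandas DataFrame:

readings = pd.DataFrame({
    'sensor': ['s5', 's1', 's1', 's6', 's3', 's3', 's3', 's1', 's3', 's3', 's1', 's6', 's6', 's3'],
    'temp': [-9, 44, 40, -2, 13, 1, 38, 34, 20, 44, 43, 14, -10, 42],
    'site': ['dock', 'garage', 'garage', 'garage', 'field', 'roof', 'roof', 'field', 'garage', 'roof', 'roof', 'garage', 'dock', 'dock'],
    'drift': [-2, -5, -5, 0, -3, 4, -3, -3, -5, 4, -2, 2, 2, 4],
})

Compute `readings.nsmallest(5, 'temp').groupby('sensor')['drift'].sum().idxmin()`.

s5

take 5 rows with smallest temp:
   sensor  temp    site  drift
12     s6   -10    dock      2
0      s5    -9    dock     -2
3      s6    -2  garage      0
5      s3     1    roof      4
4      s3    13   field     -3
group by sensor, sum of drift:
sensor
s3    1
s5   -2
s6    2
Name: drift, dtype: int64
Reading off the label with the smallest value, we get s5.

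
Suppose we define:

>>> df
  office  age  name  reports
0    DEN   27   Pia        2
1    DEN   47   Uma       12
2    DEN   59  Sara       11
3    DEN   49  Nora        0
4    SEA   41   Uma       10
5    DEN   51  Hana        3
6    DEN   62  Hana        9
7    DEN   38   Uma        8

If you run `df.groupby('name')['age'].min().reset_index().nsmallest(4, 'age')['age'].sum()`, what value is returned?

group by name, min of age:
name
Hana    51
Nora    49
Pia     27
Sara    59
Uma     38
Name: age, dtype: int64
reset_index():
   name  age
0  Hana   51
1  Nora   49
2   Pia   27
3  Sara   59
4   Uma   38
take 4 rows with smallest age:
   name  age
2   Pia   27
4   Uma   38
1  Nora   49
0  Hana   51

165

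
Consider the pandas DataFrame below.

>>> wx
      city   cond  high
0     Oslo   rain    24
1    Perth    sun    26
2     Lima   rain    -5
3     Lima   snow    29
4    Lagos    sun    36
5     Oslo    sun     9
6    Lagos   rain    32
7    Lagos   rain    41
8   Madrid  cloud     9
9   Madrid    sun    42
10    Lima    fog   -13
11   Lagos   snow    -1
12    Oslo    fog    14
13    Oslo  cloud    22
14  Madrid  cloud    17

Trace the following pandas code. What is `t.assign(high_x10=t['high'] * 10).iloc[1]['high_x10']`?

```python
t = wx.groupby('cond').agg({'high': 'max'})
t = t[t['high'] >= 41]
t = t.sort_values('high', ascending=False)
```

410

group by cond, max of high:
       high
cond       
cloud    22
fog      14
rain     41
snow     29
sun      42
filter rows where high >= 41:
      high
cond      
rain    41
sun     42
sort by high descending:
      high
cond      
sun     42
rain    41
add column high_x10 = t['high'] * 10:
      high  high_x10
cond                
sun     42       420
rain    41       410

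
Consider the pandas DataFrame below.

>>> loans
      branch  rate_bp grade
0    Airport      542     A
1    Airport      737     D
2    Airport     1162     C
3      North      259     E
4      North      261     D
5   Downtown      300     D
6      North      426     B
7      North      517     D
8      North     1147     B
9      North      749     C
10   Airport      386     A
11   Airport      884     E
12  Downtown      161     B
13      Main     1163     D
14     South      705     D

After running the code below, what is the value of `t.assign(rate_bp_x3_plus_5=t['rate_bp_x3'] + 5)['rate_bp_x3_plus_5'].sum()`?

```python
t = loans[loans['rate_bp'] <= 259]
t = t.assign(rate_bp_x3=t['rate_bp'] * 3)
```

filter rows where rate_bp <= 259:
      branch  rate_bp grade
3      North      259     E
12  Downtown      161     B
add column rate_bp_x3 = t['rate_bp'] * 3:
      branch  rate_bp grade  rate_bp_x3
3      North      259     E         777
12  Downtown      161     B         483
add column rate_bp_x3_plus_5 = t['rate_bp_x3'] + 5:
      branch  rate_bp grade  rate_bp_x3  rate_bp_x3_plus_5
3      North      259     E         777                782
12  Downtown      161     B         483                488
sum of column 'rate_bp_x3_plus_5' → 1270

1270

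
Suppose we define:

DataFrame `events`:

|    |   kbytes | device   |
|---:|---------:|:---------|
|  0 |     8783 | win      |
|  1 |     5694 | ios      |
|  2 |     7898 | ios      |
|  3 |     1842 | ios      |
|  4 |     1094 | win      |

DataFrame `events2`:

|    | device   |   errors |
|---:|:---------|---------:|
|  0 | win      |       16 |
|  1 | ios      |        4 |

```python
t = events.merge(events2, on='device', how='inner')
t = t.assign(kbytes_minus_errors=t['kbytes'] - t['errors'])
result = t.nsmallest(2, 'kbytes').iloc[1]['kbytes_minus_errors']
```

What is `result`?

1838

merge on 'device' (how='inner') → 5 rows:
   kbytes device  errors
0    8783    win      16
1    5694    ios       4
2    7898    ios       4
3    1842    ios       4
4    1094    win      16
add column kbytes_minus_errors = t['kbytes'] - t['errors']:
   kbytes device  errors  kbytes_minus_errors
0    8783    win      16                 8767
1    5694    ios       4                 5690
2    7898    ios       4                 7894
3    1842    ios       4                 1838
4    1094    win      16                 1078
take 2 rows with smallest kbytes:
   kbytes device  errors  kbytes_minus_errors
4    1094    win      16                 1078
3    1842    ios       4                 1838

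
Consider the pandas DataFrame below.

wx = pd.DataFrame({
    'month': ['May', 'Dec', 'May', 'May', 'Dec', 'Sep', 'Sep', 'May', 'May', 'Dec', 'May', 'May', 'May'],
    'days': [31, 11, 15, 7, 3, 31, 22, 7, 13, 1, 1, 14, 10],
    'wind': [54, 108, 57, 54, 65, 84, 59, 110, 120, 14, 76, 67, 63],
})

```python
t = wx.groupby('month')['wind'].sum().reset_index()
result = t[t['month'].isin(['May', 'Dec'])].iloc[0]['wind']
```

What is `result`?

187

group by month, sum of wind:
month
Dec    187
May    601
Sep    143
Name: wind, dtype: int64
reset_index():
  month  wind
0   Dec   187
1   May   601
2   Sep   143
filter rows where month in ['May', 'Dec']:
  month  wind
0   Dec   187
1   May   601
The value at position 0, column 'wind' is 187.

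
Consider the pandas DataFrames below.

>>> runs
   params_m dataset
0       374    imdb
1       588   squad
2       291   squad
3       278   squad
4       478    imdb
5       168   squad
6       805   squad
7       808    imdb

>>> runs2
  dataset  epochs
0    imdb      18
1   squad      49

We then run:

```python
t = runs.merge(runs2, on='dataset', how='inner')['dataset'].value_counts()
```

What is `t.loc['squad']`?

5

merge on 'dataset' (how='inner') → 8 rows:
   params_m dataset  epochs
0       374    imdb      18
1       588   squad      49
2       291   squad      49
3       278   squad      49
4       478    imdb      18
5       168   squad      49
6       805   squad      49
7       808    imdb      18
value_counts of dataset:
dataset
squad    5
imdb     3
Name: count, dtype: int64
value at index 'squad' → 5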